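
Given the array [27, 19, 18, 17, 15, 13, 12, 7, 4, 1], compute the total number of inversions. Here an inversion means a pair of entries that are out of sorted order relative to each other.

45 out-of-order pairs

Count, for each position, how many later elements it exceeds:
27: 9
19: 8
18: 7
17: 6
15: 5
13: 4
12: 3
7: 2
4: 1
1: 0
Sum: 9 + 8 + 7 + 6 + 5 + 4 + 3 + 2 + 1 + 0 = 45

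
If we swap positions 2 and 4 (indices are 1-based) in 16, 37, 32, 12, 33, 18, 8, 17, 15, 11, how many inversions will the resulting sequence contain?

Positions 2 and 4 hold 37 and 12; after swapping, the array is [16, 12, 32, 37, 33, 18, 8, 17, 15, 11].
Element-by-element contributions:
16 → 12, 8, 15, 11 → 4
12 → 8, 11 → 2
32 → 18, 8, 17, 15, 11 → 5
37 → 33, 18, 8, 17, 15, 11 → 6
33 → 18, 8, 17, 15, 11 → 5
18 → 8, 17, 15, 11 → 4
8 → none → 0
17 → 15, 11 → 2
15 → 11 → 1
11 → none → 0
Sum: 4 + 2 + 5 + 6 + 5 + 4 + 0 + 2 + 1 + 0 = 29

29 inversions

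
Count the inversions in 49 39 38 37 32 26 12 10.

28 inversions

Element-by-element contributions:
49 → 39, 38, 37, 32, 26, 12, 10 → 7
39 → 38, 37, 32, 26, 12, 10 → 6
38 → 37, 32, 26, 12, 10 → 5
37 → 32, 26, 12, 10 → 4
32 → 26, 12, 10 → 3
26 → 12, 10 → 2
12 → 10 → 1
10 → none → 0
Sum: 7 + 6 + 5 + 4 + 3 + 2 + 1 + 0 = 28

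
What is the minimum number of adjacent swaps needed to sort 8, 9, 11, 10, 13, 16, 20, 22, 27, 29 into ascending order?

1 adjacent swap

Each adjacent swap fixes exactly one inversion, so the minimum swap count equals the number of inversions.
Count inversions — for each element, later elements that are smaller:
8: none → 0
9: none → 0
11: 10 → 1
10: none → 0
13: none → 0
16: none → 0
20: none → 0
22: none → 0
27: none → 0
29: none → 0
Total inversions: 0 + 0 + 1 + 0 + 0 + 0 + 0 + 0 + 0 + 0 = 1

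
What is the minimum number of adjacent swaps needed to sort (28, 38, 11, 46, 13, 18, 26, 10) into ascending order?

18

Each adjacent swap fixes exactly one inversion, so the minimum swap count equals the number of inversions.
Count inversions — for each element, later elements that are smaller:
28: 11, 13, 18, 26, 10 → 5
38: 11, 13, 18, 26, 10 → 5
11: 10 → 1
46: 13, 18, 26, 10 → 4
13: 10 → 1
18: 10 → 1
26: 10 → 1
10: none → 0
Total inversions: 5 + 5 + 1 + 4 + 1 + 1 + 1 + 0 = 18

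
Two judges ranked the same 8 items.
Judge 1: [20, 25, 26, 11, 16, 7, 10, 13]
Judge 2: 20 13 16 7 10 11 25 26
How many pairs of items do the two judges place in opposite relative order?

17 discordant pairs

Assign each item its position (1..8) in the first ordering, then rewrite the second ordering as that position sequence:
positions: 20→1, 25→2, 26→3, 11→4, 16→5, 7→6, 10→7, 13→8
second ordering as positions: [1, 8, 5, 6, 7, 4, 2, 3]
Discordant pairs = inversions in this position sequence.
1: 0
8: 5, 6, 7, 4, 2, 3 → 6
5: 4, 2, 3 → 3
6: 4, 2, 3 → 3
7: 4, 2, 3 → 3
4: 2, 3 → 2
2: 0
3: 0
Total: 0 + 6 + 3 + 3 + 3 + 2 + 0 + 0 = 17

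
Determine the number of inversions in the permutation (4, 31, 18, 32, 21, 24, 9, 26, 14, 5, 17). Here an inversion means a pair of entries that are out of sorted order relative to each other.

32 out-of-order pairs

Element-by-element contributions:
4 → none → 0
31 → 18, 21, 24, 9, 26, 14, 5, 17 → 8
18 → 9, 14, 5, 17 → 4
32 → 21, 24, 9, 26, 14, 5, 17 → 7
21 → 9, 14, 5, 17 → 4
24 → 9, 14, 5, 17 → 4
9 → 5 → 1
26 → 14, 5, 17 → 3
14 → 5 → 1
5 → none → 0
17 → none → 0
Sum: 0 + 8 + 4 + 7 + 4 + 4 + 1 + 3 + 1 + 0 + 0 = 32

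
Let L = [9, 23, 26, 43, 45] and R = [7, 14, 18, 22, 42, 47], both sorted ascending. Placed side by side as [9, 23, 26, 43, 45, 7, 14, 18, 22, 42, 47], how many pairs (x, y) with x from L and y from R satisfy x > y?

For each element r of the right run, count left-run elements greater than r:
r = 7: 9, 23, 26, 43, 45 → 5
r = 14: 23, 26, 43, 45 → 4
r = 18: 23, 26, 43, 45 → 4
r = 22: 23, 26, 43, 45 → 4
r = 42: 43, 45 → 2
r = 47: none → 0
Cross-inversions: 5 + 4 + 4 + 4 + 2 + 0 = 19

There are 19 split inversions.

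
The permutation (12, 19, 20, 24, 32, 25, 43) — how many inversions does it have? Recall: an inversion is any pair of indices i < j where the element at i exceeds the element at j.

There is 1 inversion.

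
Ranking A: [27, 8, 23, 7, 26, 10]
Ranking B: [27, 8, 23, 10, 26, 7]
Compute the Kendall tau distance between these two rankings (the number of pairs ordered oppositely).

3

Assign each item its position (1..6) in the first ordering, then rewrite the second ordering as that position sequence:
positions: 27→1, 8→2, 23→3, 7→4, 26→5, 10→6
second ordering as positions: [1, 2, 3, 6, 5, 4]
Discordant pairs = inversions in this position sequence.
1: 0
2: 0
3: 0
6: 5, 4 → 2
5: 4 → 1
4: 0
Total: 0 + 0 + 0 + 2 + 1 + 0 = 3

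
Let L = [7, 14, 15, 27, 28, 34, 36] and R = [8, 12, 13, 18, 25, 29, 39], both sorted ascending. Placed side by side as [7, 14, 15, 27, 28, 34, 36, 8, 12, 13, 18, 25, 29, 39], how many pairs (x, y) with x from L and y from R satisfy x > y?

Count, for every r in R, how many entries of L exceed r:
r = 8: 14, 15, 27, 28, 34, 36 → 6
r = 12: 14, 15, 27, 28, 34, 36 → 6
r = 13: 14, 15, 27, 28, 34, 36 → 6
r = 18: 27, 28, 34, 36 → 4
r = 25: 27, 28, 34, 36 → 4
r = 29: 34, 36 → 2
r = 39: none → 0
Cross-inversions: 6 + 6 + 6 + 4 + 4 + 2 + 0 = 28

28 split inversions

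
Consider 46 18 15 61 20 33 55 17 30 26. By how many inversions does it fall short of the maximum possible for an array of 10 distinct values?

22 inversions short

Maximum inversions for 10 distinct elements is C(10, 2) = 10·9/2 = 45.
Current inversions — for each element, count later smaller elements:
46: 7
18: 2
15: 0
61: 6
20: 1
33: 3
55: 3
17: 0
30: 1
26: 0
Current total: 7 + 2 + 0 + 6 + 1 + 3 + 3 + 0 + 1 + 0 = 23
Shortfall: 45 − 23 = 22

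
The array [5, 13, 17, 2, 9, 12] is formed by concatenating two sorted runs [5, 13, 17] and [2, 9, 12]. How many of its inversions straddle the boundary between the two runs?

Take each right-half value and tally the left-half values above it:
r = 2: 5, 13, 17 → 3
r = 9: 13, 17 → 2
r = 12: 13, 17 → 2
Cross-inversions: 3 + 2 + 2 = 7

Split inversions: 7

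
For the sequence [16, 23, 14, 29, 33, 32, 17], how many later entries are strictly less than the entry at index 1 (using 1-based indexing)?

1

The element at index 1 is 16.
Elements after it: 23, 14, 29, 33, 32, 17
Those smaller than 16: 14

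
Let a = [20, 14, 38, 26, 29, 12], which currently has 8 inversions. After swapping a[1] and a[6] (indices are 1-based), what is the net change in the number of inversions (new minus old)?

-3

Positions 1 and 6 hold 20 and 12; after swapping, the array is [12, 14, 38, 26, 29, 20].
Sweep left to right; for each value list the smaller values that follow it:
12: 0
14: 0
38: 3
26: 1
29: 1
20: 0
Sum: 0 + 0 + 3 + 1 + 1 + 0 = 5
Change: 5 − 8 = -3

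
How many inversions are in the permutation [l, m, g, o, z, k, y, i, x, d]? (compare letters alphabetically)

For each element, count later entries that are smaller:
l → g, k, i, d → 4
m → g, k, i, d → 4
g → d → 1
o → k, i, d → 3
z → k, y, i, x, d → 5
k → i, d → 2
y → i, x, d → 3
i → d → 1
x → d → 1
d → none → 0
Sum: 4 + 4 + 1 + 3 + 5 + 2 + 3 + 1 + 1 + 0 = 24

24 inversions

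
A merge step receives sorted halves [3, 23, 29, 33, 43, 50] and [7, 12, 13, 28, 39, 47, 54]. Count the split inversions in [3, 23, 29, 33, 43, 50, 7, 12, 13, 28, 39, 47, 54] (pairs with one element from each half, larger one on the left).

Count, for every r in R, how many entries of L exceed r:
r = 7: 23, 29, 33, 43, 50 → 5
r = 12: 23, 29, 33, 43, 50 → 5
r = 13: 23, 29, 33, 43, 50 → 5
r = 28: 29, 33, 43, 50 → 4
r = 39: 43, 50 → 2
r = 47: 50 → 1
r = 54: none → 0
Cross-inversions: 5 + 5 + 5 + 4 + 2 + 1 + 0 = 22

22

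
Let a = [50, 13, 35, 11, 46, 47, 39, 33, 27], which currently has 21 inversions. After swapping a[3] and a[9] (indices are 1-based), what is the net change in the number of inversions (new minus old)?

-3

Positions 3 and 9 hold 35 and 27; after swapping, the array is [50, 13, 27, 11, 46, 47, 39, 33, 35].
Element-by-element contributions:
50: 8
13: 1
27: 1
11: 0
46: 3
47: 3
39: 2
33: 0
35: 0
Sum: 8 + 1 + 1 + 0 + 3 + 3 + 2 + 0 + 0 = 18
Change: 18 − 21 = -3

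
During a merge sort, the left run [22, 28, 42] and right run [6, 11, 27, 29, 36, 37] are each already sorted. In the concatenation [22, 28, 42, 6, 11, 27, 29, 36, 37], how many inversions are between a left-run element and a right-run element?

11 split inversions

Count, for every r in R, how many entries of L exceed r:
r = 6: 22, 28, 42 → 3
r = 11: 22, 28, 42 → 3
r = 27: 28, 42 → 2
r = 29: 42 → 1
r = 36: 42 → 1
r = 37: 42 → 1
Cross-inversions: 3 + 3 + 2 + 1 + 1 + 1 = 11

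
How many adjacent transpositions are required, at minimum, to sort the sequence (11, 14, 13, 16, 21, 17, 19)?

3 adjacent swaps

Each adjacent swap fixes exactly one inversion, so the minimum swap count equals the number of inversions.
Count inversions — for each element, later elements that are smaller:
11: none → 0
14: 13 → 1
13: none → 0
16: none → 0
21: 17, 19 → 2
17: none → 0
19: none → 0
Total inversions: 0 + 1 + 0 + 0 + 2 + 0 + 0 = 3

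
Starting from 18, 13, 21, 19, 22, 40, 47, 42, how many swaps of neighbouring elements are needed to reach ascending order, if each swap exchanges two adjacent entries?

3

Minimum adjacent swaps = number of inversions (each swap of adjacent out-of-order elements removes one inversion and no swap can remove more).
Count inversions — for each element, later elements that are smaller:
18: 13 → 1
13: none → 0
21: 19 → 1
19: none → 0
22: none → 0
40: none → 0
47: 42 → 1
42: none → 0
Total inversions: 1 + 0 + 1 + 0 + 0 + 0 + 1 + 0 = 3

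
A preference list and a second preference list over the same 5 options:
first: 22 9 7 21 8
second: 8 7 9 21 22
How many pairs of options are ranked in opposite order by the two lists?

8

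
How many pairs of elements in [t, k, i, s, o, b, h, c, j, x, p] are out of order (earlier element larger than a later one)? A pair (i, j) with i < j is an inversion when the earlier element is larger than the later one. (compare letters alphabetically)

Sweep left to right; for each value list the smaller values that follow it:
t → k, i, s, o, b, h, c, j, p → 9
k → i, b, h, c, j → 5
i → b, h, c → 3
s → o, b, h, c, j, p → 6
o → b, h, c, j → 4
b → none → 0
h → c → 1
c → none → 0
j → none → 0
x → p → 1
p → none → 0
Sum: 9 + 5 + 3 + 6 + 4 + 0 + 1 + 0 + 0 + 1 + 0 = 29

29 inversions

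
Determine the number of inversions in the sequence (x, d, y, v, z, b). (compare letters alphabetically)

Out-of-order pairs: 8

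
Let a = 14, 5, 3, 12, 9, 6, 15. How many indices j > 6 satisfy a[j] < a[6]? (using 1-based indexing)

0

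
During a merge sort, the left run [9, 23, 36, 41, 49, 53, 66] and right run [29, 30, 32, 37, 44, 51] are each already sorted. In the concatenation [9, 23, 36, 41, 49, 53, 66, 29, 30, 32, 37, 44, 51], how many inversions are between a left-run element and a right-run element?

Take each right-half value and tally the left-half values above it:
r = 29: 36, 41, 49, 53, 66 → 5
r = 30: 36, 41, 49, 53, 66 → 5
r = 32: 36, 41, 49, 53, 66 → 5
r = 37: 41, 49, 53, 66 → 4
r = 44: 49, 53, 66 → 3
r = 51: 53, 66 → 2
Cross-inversions: 5 + 5 + 5 + 4 + 3 + 2 = 24

24 split inversions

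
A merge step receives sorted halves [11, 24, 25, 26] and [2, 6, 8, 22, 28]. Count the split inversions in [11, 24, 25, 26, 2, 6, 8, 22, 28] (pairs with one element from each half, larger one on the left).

15

Count, for every r in R, how many entries of L exceed r:
r = 2: 11, 24, 25, 26 → 4
r = 6: 11, 24, 25, 26 → 4
r = 8: 11, 24, 25, 26 → 4
r = 22: 24, 25, 26 → 3
r = 28: none → 0
Cross-inversions: 4 + 4 + 4 + 3 + 0 = 15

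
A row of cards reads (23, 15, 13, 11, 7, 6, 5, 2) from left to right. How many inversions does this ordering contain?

Sweep left to right; for each value list the smaller values that follow it:
23: 7
15: 6
13: 5
11: 4
7: 3
6: 2
5: 1
2: 0
Sum: 7 + 6 + 5 + 4 + 3 + 2 + 1 + 0 = 28

28 inversions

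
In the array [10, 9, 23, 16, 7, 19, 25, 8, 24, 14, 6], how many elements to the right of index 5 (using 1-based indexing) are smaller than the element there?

The element at index 5 is 7.
Elements after it: 19, 25, 8, 24, 14, 6
Those smaller than 7: 6

1 such element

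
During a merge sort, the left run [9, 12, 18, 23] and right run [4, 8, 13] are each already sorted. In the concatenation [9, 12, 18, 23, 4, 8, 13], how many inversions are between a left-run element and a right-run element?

Take each right-half value and tally the left-half values above it:
r = 4: 9, 12, 18, 23 → 4
r = 8: 9, 12, 18, 23 → 4
r = 13: 18, 23 → 2
Cross-inversions: 4 + 4 + 2 = 10

10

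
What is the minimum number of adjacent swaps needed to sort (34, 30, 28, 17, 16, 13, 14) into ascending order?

20

The minimum number of adjacent swaps to sort an array equals its inversion count, since every such swap removes exactly one inversion.
Count inversions — for each element, later elements that are smaller:
34: 30, 28, 17, 16, 13, 14 → 6
30: 28, 17, 16, 13, 14 → 5
28: 17, 16, 13, 14 → 4
17: 16, 13, 14 → 3
16: 13, 14 → 2
13: none → 0
14: none → 0
Total inversions: 6 + 5 + 4 + 3 + 2 + 0 + 0 = 20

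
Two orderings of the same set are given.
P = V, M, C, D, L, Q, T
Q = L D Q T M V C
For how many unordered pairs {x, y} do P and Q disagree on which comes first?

14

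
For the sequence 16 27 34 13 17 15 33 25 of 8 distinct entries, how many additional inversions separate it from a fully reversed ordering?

Maximum inversions for 8 distinct elements is C(8, 2) = 8·7/2 = 28.
Current inversions — for each element, count later smaller elements:
16: 2
27: 4
34: 5
13: 0
17: 1
15: 0
33: 1
25: 0
Current total: 2 + 4 + 5 + 0 + 1 + 0 + 1 + 0 = 13
Shortfall: 28 − 13 = 15

15 inversions short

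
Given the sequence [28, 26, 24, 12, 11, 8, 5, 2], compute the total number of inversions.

Element-by-element contributions:
28: 7
26: 6
24: 5
12: 4
11: 3
8: 2
5: 1
2: 0
Sum: 7 + 6 + 5 + 4 + 3 + 2 + 1 + 0 = 28

28 inversions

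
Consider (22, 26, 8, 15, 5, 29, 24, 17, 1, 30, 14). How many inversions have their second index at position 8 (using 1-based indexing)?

4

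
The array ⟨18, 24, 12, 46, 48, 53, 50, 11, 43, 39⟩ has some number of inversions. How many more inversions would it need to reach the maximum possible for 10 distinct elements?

26 inversions short

Maximum inversions for 10 distinct elements is C(10, 2) = 10·9/2 = 45.
Current inversions — for each element, count later smaller elements:
18: 2
24: 2
12: 1
46: 3
48: 3
53: 4
50: 3
11: 0
43: 1
39: 0
Current total: 2 + 2 + 1 + 3 + 3 + 4 + 3 + 0 + 1 + 0 = 19
Shortfall: 45 − 19 = 26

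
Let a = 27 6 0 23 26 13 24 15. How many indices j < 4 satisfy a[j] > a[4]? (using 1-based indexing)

The element at index 4 is 23.
Elements before it: 27, 6, 0
Those larger than 23: 27

1 such element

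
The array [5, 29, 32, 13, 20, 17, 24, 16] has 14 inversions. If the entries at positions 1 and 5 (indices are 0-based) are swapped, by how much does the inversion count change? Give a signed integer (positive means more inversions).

Positions 1 and 5 hold 29 and 17; after swapping, the array is [5, 17, 32, 13, 20, 29, 24, 16].
Count, for each position, how many later elements it exceeds:
5 → none → 0
17 → 13, 16 → 2
32 → 13, 20, 29, 24, 16 → 5
13 → none → 0
20 → 16 → 1
29 → 24, 16 → 2
24 → 16 → 1
16 → none → 0
Sum: 0 + 2 + 5 + 0 + 1 + 2 + 1 + 0 = 11
Change: 11 − 14 = -3

-3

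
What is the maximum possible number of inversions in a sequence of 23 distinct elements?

253 inversions

A reversed (strictly descending) arrangement makes every pair an inversion, giving C(23, 2) inversions.
C(23, 2) = 23·22/2 = 253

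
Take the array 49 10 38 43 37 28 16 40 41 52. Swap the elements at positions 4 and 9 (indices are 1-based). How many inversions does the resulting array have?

18

Positions 4 and 9 hold 43 and 41; after swapping, the array is [49, 10, 38, 41, 37, 28, 16, 40, 43, 52].
Sweep left to right; for each value list the smaller values that follow it:
49: 8
10: 0
38: 3
41: 4
37: 2
28: 1
16: 0
40: 0
43: 0
52: 0
Sum: 8 + 0 + 3 + 4 + 2 + 1 + 0 + 0 + 0 + 0 = 18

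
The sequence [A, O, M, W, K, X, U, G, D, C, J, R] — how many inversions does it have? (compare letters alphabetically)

For each element, count later entries that are smaller:
A → none → 0
O → M, K, G, D, C, J → 6
M → K, G, D, C, J → 5
W → K, U, G, D, C, J, R → 7
K → G, D, C, J → 4
X → U, G, D, C, J, R → 6
U → G, D, C, J, R → 5
G → D, C → 2
D → C → 1
C → none → 0
J → none → 0
R → none → 0
Sum: 0 + 6 + 5 + 7 + 4 + 6 + 5 + 2 + 1 + 0 + 0 + 0 = 36

Inversions: 36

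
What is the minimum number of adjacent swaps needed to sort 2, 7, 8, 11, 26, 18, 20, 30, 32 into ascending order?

Each adjacent swap fixes exactly one inversion, so the minimum swap count equals the number of inversions.
Count inversions — for each element, later elements that are smaller:
2: none → 0
7: none → 0
8: none → 0
11: none → 0
26: 18, 20 → 2
18: none → 0
20: none → 0
30: none → 0
32: none → 0
Total inversions: 0 + 0 + 0 + 0 + 2 + 0 + 0 + 0 + 0 = 2

2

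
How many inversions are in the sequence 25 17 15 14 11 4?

Count, for each position, how many later elements it exceeds:
25 → 17, 15, 14, 11, 4 → 5
17 → 15, 14, 11, 4 → 4
15 → 14, 11, 4 → 3
14 → 11, 4 → 2
11 → 4 → 1
4 → none → 0
Sum: 5 + 4 + 3 + 2 + 1 + 0 = 15

15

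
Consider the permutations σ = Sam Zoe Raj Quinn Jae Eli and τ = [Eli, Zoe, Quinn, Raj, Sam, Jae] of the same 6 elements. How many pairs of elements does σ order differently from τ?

There are 9 discordant pairs.

Assign each item its position (1..6) in the first ordering, then rewrite the second ordering as that position sequence:
positions: Sam→1, Zoe→2, Raj→3, Quinn→4, Jae→5, Eli→6
second ordering as positions: [6, 2, 4, 3, 1, 5]
Discordant pairs = inversions in this position sequence.
6: 2, 4, 3, 1, 5 → 5
2: 1 → 1
4: 3, 1 → 2
3: 1 → 1
1: 0
5: 0
Total: 5 + 1 + 2 + 1 + 0 + 0 = 9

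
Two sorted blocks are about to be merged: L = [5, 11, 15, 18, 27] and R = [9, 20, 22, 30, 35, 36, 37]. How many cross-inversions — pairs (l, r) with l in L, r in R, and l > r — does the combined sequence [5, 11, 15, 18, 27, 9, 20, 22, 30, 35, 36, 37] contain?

6

For each element r of the right run, count left-run elements greater than r:
r = 9: 11, 15, 18, 27 → 4
r = 20: 27 → 1
r = 22: 27 → 1
r = 30: none → 0
r = 35: none → 0
r = 36: none → 0
r = 37: none → 0
Cross-inversions: 4 + 1 + 1 + 0 + 0 + 0 + 0 = 6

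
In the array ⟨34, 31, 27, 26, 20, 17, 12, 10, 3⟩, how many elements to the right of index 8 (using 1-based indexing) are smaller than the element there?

1

The element at index 8 is 10.
Elements after it: 3
Those smaller than 10: 3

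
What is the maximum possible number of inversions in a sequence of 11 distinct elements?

Inversions: 55

A reversed (strictly descending) arrangement makes every pair an inversion, giving C(11, 2) inversions.
C(11, 2) = 11·10/2 = 55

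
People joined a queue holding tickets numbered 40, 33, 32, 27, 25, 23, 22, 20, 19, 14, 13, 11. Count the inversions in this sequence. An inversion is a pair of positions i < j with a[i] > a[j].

66

Element-by-element contributions:
40 → 33, 32, 27, 25, 23, 22, 20, 19, 14, 13, 11 → 11
33 → 32, 27, 25, 23, 22, 20, 19, 14, 13, 11 → 10
32 → 27, 25, 23, 22, 20, 19, 14, 13, 11 → 9
27 → 25, 23, 22, 20, 19, 14, 13, 11 → 8
25 → 23, 22, 20, 19, 14, 13, 11 → 7
23 → 22, 20, 19, 14, 13, 11 → 6
22 → 20, 19, 14, 13, 11 → 5
20 → 19, 14, 13, 11 → 4
19 → 14, 13, 11 → 3
14 → 13, 11 → 2
13 → 11 → 1
11 → none → 0
Sum: 11 + 10 + 9 + 8 + 7 + 6 + 5 + 4 + 3 + 2 + 1 + 0 = 66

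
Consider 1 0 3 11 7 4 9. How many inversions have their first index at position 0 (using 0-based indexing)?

1 such element

The element at index 0 is 1.
Elements after it: 0, 3, 11, 7, 4, 9
Those smaller than 1: 0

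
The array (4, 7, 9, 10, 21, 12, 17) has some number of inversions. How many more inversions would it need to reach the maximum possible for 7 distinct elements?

Maximum inversions for 7 distinct elements is C(7, 2) = 7·6/2 = 21.
Current inversions — for each element, count later smaller elements:
4: 0
7: 0
9: 0
10: 0
21: 2
12: 0
17: 0
Current total: 0 + 0 + 0 + 0 + 2 + 0 + 0 = 2
Shortfall: 21 − 2 = 19

19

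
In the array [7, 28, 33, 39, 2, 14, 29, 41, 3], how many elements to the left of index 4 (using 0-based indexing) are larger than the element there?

4 such elements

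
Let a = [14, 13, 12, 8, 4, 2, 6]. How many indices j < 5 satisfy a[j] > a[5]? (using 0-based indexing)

5 such elements

The element at index 5 is 2.
Elements before it: 14, 13, 12, 8, 4
Those larger than 2: 14, 13, 12, 8, 4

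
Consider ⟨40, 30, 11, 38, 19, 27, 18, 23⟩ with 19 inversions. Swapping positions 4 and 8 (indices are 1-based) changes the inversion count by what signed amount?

Positions 4 and 8 hold 38 and 23; after swapping, the array is [40, 30, 11, 23, 19, 27, 18, 38].
For each element, count later entries that are smaller:
40 → 30, 11, 23, 19, 27, 18, 38 → 7
30 → 11, 23, 19, 27, 18 → 5
11 → none → 0
23 → 19, 18 → 2
19 → 18 → 1
27 → 18 → 1
18 → none → 0
38 → none → 0
Sum: 7 + 5 + 0 + 2 + 1 + 1 + 0 + 0 = 16
Change: 16 − 19 = -3

-3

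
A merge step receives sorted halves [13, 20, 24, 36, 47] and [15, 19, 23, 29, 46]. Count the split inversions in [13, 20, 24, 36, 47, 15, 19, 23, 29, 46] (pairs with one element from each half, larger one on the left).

14 cross-inversions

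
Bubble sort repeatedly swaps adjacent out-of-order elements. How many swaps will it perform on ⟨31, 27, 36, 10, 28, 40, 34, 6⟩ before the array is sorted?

There are 15 adjacent swaps.

Minimum adjacent swaps = number of inversions (each swap of adjacent out-of-order elements removes one inversion and no swap can remove more).
Count inversions — for each element, later elements that are smaller:
31: 27, 10, 28, 6 → 4
27: 10, 6 → 2
36: 10, 28, 34, 6 → 4
10: 6 → 1
28: 6 → 1
40: 34, 6 → 2
34: 6 → 1
6: none → 0
Total inversions: 4 + 2 + 4 + 1 + 1 + 2 + 1 + 0 = 15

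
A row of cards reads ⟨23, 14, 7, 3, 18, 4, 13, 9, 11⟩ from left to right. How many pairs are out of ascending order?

Sweep left to right; for each value list the smaller values that follow it:
23 → 14, 7, 3, 18, 4, 13, 9, 11 → 8
14 → 7, 3, 4, 13, 9, 11 → 6
7 → 3, 4 → 2
3 → none → 0
18 → 4, 13, 9, 11 → 4
4 → none → 0
13 → 9, 11 → 2
9 → none → 0
11 → none → 0
Sum: 8 + 6 + 2 + 0 + 4 + 0 + 2 + 0 + 0 = 22

22 inversions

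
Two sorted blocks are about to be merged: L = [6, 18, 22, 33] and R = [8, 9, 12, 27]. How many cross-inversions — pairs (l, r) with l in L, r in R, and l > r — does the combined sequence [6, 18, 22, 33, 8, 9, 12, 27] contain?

There are 10 cross-inversions.

For each element r of the right run, count left-run elements greater than r:
r = 8: 18, 22, 33 → 3
r = 9: 18, 22, 33 → 3
r = 12: 18, 22, 33 → 3
r = 27: 33 → 1
Cross-inversions: 3 + 3 + 3 + 1 = 10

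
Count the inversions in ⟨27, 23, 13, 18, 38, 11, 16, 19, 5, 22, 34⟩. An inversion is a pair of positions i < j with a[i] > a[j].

Sweep left to right; for each value list the smaller values that follow it:
27 → 23, 13, 18, 11, 16, 19, 5, 22 → 8
23 → 13, 18, 11, 16, 19, 5, 22 → 7
13 → 11, 5 → 2
18 → 11, 16, 5 → 3
38 → 11, 16, 19, 5, 22, 34 → 6
11 → 5 → 1
16 → 5 → 1
19 → 5 → 1
5 → none → 0
22 → none → 0
34 → none → 0
Sum: 8 + 7 + 2 + 3 + 6 + 1 + 1 + 1 + 0 + 0 + 0 = 29

29 inversions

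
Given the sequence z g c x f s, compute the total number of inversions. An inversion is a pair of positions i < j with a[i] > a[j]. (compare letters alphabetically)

9

Sweep left to right; for each value list the smaller values that follow it:
z: 5
g: 2
c: 0
x: 2
f: 0
s: 0
Sum: 5 + 2 + 0 + 2 + 0 + 0 = 9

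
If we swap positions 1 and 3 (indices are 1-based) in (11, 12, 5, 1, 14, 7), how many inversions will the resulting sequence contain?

7 inversions

Positions 1 and 3 hold 11 and 5; after swapping, the array is [5, 12, 11, 1, 14, 7].
Sweep left to right; for each value list the smaller values that follow it:
5 → 1 → 1
12 → 11, 1, 7 → 3
11 → 1, 7 → 2
1 → none → 0
14 → 7 → 1
7 → none → 0
Sum: 1 + 3 + 2 + 0 + 1 + 0 = 7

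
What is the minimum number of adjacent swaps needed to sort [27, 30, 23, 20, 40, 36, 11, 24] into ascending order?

Each adjacent swap fixes exactly one inversion, so the minimum swap count equals the number of inversions.
Count inversions — for each element, later elements that are smaller:
27: 23, 20, 11, 24 → 4
30: 23, 20, 11, 24 → 4
23: 20, 11 → 2
20: 11 → 1
40: 36, 11, 24 → 3
36: 11, 24 → 2
11: none → 0
24: none → 0
Total inversions: 4 + 4 + 2 + 1 + 3 + 2 + 0 + 0 = 16

16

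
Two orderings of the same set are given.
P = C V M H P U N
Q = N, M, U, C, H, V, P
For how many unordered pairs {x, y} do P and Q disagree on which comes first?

Assign each item its position (1..7) in the first ordering, then rewrite the second ordering as that position sequence:
positions: C→1, V→2, M→3, H→4, P→5, U→6, N→7
second ordering as positions: [7, 3, 6, 1, 4, 2, 5]
Discordant pairs = inversions in this position sequence.
7: 3, 6, 1, 4, 2, 5 → 6
3: 1, 2 → 2
6: 1, 4, 2, 5 → 4
1: 0
4: 2 → 1
2: 0
5: 0
Total: 6 + 2 + 4 + 0 + 1 + 0 + 0 = 13

13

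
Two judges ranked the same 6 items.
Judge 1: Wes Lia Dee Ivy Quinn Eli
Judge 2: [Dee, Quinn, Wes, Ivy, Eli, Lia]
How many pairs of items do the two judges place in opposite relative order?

7

Assign each item its position (1..6) in the first ordering, then rewrite the second ordering as that position sequence:
positions: Wes→1, Lia→2, Dee→3, Ivy→4, Quinn→5, Eli→6
second ordering as positions: [3, 5, 1, 4, 6, 2]
Discordant pairs = inversions in this position sequence.
3: 1, 2 → 2
5: 1, 4, 2 → 3
1: 0
4: 2 → 1
6: 2 → 1
2: 0
Total: 2 + 3 + 0 + 1 + 1 + 0 = 7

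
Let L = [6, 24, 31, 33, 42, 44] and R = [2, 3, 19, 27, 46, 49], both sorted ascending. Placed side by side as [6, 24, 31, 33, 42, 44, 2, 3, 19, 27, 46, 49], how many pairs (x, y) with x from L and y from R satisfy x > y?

21

For each element r of the right run, count left-run elements greater than r:
r = 2: 6, 24, 31, 33, 42, 44 → 6
r = 3: 6, 24, 31, 33, 42, 44 → 6
r = 19: 24, 31, 33, 42, 44 → 5
r = 27: 31, 33, 42, 44 → 4
r = 46: none → 0
r = 49: none → 0
Cross-inversions: 6 + 6 + 5 + 4 + 0 + 0 = 21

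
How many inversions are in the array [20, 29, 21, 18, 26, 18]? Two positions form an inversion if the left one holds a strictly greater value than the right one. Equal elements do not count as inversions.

For each element, count later entries that are smaller:
20 → 18, 18 → 2
29 → 21, 18, 26, 18 → 4
21 → 18, 18 → 2
18 → none → 0
26 → 18 → 1
18 → none → 0
Sum: 2 + 4 + 2 + 0 + 1 + 0 = 9

9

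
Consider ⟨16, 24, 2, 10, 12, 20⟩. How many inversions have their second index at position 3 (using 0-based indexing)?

The element at index 3 is 10.
Elements before it: 16, 24, 2
Those larger than 10: 16, 24

2 such elements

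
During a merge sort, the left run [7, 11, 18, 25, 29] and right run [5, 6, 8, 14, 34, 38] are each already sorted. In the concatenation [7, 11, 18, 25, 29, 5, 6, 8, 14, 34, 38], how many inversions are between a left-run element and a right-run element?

Split inversions: 17

Count, for every r in R, how many entries of L exceed r:
r = 5: 7, 11, 18, 25, 29 → 5
r = 6: 7, 11, 18, 25, 29 → 5
r = 8: 11, 18, 25, 29 → 4
r = 14: 18, 25, 29 → 3
r = 34: none → 0
r = 38: none → 0
Cross-inversions: 5 + 5 + 4 + 3 + 0 + 0 = 17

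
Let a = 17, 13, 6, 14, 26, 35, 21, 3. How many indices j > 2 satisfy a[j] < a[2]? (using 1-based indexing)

2

The element at index 2 is 13.
Elements after it: 6, 14, 26, 35, 21, 3
Those smaller than 13: 6, 3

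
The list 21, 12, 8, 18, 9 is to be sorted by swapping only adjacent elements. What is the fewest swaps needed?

There are 7 swaps.

Each adjacent swap fixes exactly one inversion, so the minimum swap count equals the number of inversions.
Count inversions — for each element, later elements that are smaller:
21: 12, 8, 18, 9 → 4
12: 8, 9 → 2
8: none → 0
18: 9 → 1
9: none → 0
Total inversions: 4 + 2 + 0 + 1 + 0 = 7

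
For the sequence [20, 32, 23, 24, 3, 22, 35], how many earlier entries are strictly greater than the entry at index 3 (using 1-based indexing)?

1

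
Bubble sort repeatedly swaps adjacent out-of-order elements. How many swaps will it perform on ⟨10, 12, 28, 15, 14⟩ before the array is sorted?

Minimum adjacent swaps = number of inversions (each swap of adjacent out-of-order elements removes one inversion and no swap can remove more).
Count inversions — for each element, later elements that are smaller:
10: none → 0
12: none → 0
28: 15, 14 → 2
15: 14 → 1
14: none → 0
Total inversions: 0 + 0 + 2 + 1 + 0 = 3

3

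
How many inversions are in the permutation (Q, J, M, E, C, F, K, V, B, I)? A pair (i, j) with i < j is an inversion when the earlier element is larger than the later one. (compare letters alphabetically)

Element-by-element contributions:
Q → J, M, E, C, F, K, B, I → 8
J → E, C, F, B, I → 5
M → E, C, F, K, B, I → 6
E → C, B → 2
C → B → 1
F → B → 1
K → B, I → 2
V → B, I → 2
B → none → 0
I → none → 0
Sum: 8 + 5 + 6 + 2 + 1 + 1 + 2 + 2 + 0 + 0 = 27

27 inversions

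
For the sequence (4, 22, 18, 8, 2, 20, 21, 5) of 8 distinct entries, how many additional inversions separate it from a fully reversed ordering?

14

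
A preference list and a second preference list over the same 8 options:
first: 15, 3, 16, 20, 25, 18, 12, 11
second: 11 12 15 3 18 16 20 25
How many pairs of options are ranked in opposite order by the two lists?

Assign each item its position (1..8) in the first ordering, then rewrite the second ordering as that position sequence:
positions: 15→1, 3→2, 16→3, 20→4, 25→5, 18→6, 12→7, 11→8
second ordering as positions: [8, 7, 1, 2, 6, 3, 4, 5]
Discordant pairs = inversions in this position sequence.
8: 7, 1, 2, 6, 3, 4, 5 → 7
7: 1, 2, 6, 3, 4, 5 → 6
1: 0
2: 0
6: 3, 4, 5 → 3
3: 0
4: 0
5: 0
Total: 7 + 6 + 0 + 0 + 3 + 0 + 0 + 0 = 16

Pairs: 16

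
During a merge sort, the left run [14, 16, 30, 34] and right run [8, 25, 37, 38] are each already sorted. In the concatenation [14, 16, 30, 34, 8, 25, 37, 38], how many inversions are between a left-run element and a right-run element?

6

For each element r of the right run, count left-run elements greater than r:
r = 8: 14, 16, 30, 34 → 4
r = 25: 30, 34 → 2
r = 37: none → 0
r = 38: none → 0
Cross-inversions: 4 + 2 + 0 + 0 = 6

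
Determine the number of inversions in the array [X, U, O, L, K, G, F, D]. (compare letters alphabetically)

28

For each element, count later entries that are smaller:
X → U, O, L, K, G, F, D → 7
U → O, L, K, G, F, D → 6
O → L, K, G, F, D → 5
L → K, G, F, D → 4
K → G, F, D → 3
G → F, D → 2
F → D → 1
D → none → 0
Sum: 7 + 6 + 5 + 4 + 3 + 2 + 1 + 0 = 28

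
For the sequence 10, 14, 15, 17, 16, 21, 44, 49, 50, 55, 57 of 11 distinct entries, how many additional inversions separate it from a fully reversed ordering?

Maximum inversions for 11 distinct elements is C(11, 2) = 11·10/2 = 55.
Current inversions — for each element, count later smaller elements:
10: 0
14: 0
15: 0
17: 1
16: 0
21: 0
44: 0
49: 0
50: 0
55: 0
57: 0
Current total: 0 + 0 + 0 + 1 + 0 + 0 + 0 + 0 + 0 + 0 + 0 = 1
Shortfall: 55 − 1 = 54

54 inversions short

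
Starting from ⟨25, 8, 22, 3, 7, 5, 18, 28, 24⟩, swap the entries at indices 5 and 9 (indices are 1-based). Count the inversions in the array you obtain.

19 inversions

Positions 5 and 9 hold 7 and 24; after swapping, the array is [25, 8, 22, 3, 24, 5, 18, 28, 7].
Element-by-element contributions:
25 → 8, 22, 3, 24, 5, 18, 7 → 7
8 → 3, 5, 7 → 3
22 → 3, 5, 18, 7 → 4
3 → none → 0
24 → 5, 18, 7 → 3
5 → none → 0
18 → 7 → 1
28 → 7 → 1
7 → none → 0
Sum: 7 + 3 + 4 + 0 + 3 + 0 + 1 + 1 + 0 = 19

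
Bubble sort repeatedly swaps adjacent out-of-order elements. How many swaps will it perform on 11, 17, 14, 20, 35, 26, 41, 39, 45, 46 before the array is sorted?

There are 3 swaps.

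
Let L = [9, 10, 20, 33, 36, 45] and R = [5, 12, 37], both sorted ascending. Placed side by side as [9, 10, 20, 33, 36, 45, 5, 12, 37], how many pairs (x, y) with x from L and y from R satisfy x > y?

For each element r of the right run, count left-run elements greater than r:
r = 5: 9, 10, 20, 33, 36, 45 → 6
r = 12: 20, 33, 36, 45 → 4
r = 37: 45 → 1
Cross-inversions: 6 + 4 + 1 = 11

There are 11 cross-inversions.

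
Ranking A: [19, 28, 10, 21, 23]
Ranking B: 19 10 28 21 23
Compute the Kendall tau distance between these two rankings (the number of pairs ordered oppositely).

Assign each item its position (1..5) in the first ordering, then rewrite the second ordering as that position sequence:
positions: 19→1, 28→2, 10→3, 21→4, 23→5
second ordering as positions: [1, 3, 2, 4, 5]
Discordant pairs = inversions in this position sequence.
1: 0
3: 2 → 1
2: 0
4: 0
5: 0
Total: 0 + 1 + 0 + 0 + 0 = 1

There is 1 discordant pair.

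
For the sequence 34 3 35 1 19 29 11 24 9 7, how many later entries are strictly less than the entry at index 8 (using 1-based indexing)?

The element at index 8 is 24.
Elements after it: 9, 7
Those smaller than 24: 9, 7

2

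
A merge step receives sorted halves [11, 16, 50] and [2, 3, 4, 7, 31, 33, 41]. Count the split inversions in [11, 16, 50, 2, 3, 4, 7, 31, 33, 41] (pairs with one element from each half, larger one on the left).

Count, for every r in R, how many entries of L exceed r:
r = 2: 11, 16, 50 → 3
r = 3: 11, 16, 50 → 3
r = 4: 11, 16, 50 → 3
r = 7: 11, 16, 50 → 3
r = 31: 50 → 1
r = 33: 50 → 1
r = 41: 50 → 1
Cross-inversions: 3 + 3 + 3 + 3 + 1 + 1 + 1 = 15

15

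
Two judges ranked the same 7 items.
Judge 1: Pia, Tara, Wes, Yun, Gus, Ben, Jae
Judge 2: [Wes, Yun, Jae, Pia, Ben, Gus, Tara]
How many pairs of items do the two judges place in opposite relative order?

11 discordant pairs

Assign each item its position (1..7) in the first ordering, then rewrite the second ordering as that position sequence:
positions: Pia→1, Tara→2, Wes→3, Yun→4, Gus→5, Ben→6, Jae→7
second ordering as positions: [3, 4, 7, 1, 6, 5, 2]
Discordant pairs = inversions in this position sequence.
3: 1, 2 → 2
4: 1, 2 → 2
7: 1, 6, 5, 2 → 4
1: 0
6: 5, 2 → 2
5: 2 → 1
2: 0
Total: 2 + 2 + 4 + 0 + 2 + 1 + 0 = 11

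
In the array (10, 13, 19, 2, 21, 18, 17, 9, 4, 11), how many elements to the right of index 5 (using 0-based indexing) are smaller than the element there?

4 such elements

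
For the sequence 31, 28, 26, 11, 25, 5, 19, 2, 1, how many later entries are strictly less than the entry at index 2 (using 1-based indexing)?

The element at index 2 is 28.
Elements after it: 26, 11, 25, 5, 19, 2, 1
Those smaller than 28: 26, 11, 25, 5, 19, 2, 1

7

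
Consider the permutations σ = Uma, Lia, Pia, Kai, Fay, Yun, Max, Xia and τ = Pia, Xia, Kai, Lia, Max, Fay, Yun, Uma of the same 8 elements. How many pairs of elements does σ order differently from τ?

16

Assign each item its position (1..8) in the first ordering, then rewrite the second ordering as that position sequence:
positions: Uma→1, Lia→2, Pia→3, Kai→4, Fay→5, Yun→6, Max→7, Xia→8
second ordering as positions: [3, 8, 4, 2, 7, 5, 6, 1]
Discordant pairs = inversions in this position sequence.
3: 2, 1 → 2
8: 4, 2, 7, 5, 6, 1 → 6
4: 2, 1 → 2
2: 1 → 1
7: 5, 6, 1 → 3
5: 1 → 1
6: 1 → 1
1: 0
Total: 2 + 6 + 2 + 1 + 3 + 1 + 1 + 0 = 16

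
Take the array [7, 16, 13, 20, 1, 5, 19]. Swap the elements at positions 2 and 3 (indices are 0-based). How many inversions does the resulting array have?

11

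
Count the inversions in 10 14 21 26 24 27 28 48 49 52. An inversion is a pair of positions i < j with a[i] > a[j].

1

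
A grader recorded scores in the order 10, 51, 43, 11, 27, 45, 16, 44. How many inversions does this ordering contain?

For each element, count later entries that are smaller:
10 → none → 0
51 → 43, 11, 27, 45, 16, 44 → 6
43 → 11, 27, 16 → 3
11 → none → 0
27 → 16 → 1
45 → 16, 44 → 2
16 → none → 0
44 → none → 0
Sum: 0 + 6 + 3 + 0 + 1 + 2 + 0 + 0 = 12

12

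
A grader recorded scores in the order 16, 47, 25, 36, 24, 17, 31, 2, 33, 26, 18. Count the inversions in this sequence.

Count, for each position, how many later elements it exceeds:
16: 1
47: 9
25: 4
36: 7
24: 3
17: 1
31: 3
2: 0
33: 2
26: 1
18: 0
Sum: 1 + 9 + 4 + 7 + 3 + 1 + 3 + 0 + 2 + 1 + 0 = 31

Out-of-order pairs: 31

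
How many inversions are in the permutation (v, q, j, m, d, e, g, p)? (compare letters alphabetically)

19

For each element, count later entries that are smaller:
v → q, j, m, d, e, g, p → 7
q → j, m, d, e, g, p → 6
j → d, e, g → 3
m → d, e, g → 3
d → none → 0
e → none → 0
g → none → 0
p → none → 0
Sum: 7 + 6 + 3 + 3 + 0 + 0 + 0 + 0 = 19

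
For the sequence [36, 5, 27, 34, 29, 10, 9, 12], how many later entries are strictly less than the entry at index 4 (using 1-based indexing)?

4

The element at index 4 is 34.
Elements after it: 29, 10, 9, 12
Those smaller than 34: 29, 10, 9, 12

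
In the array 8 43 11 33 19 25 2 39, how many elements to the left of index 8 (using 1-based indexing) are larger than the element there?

1

The element at index 8 is 39.
Elements before it: 8, 43, 11, 33, 19, 25, 2
Those larger than 39: 43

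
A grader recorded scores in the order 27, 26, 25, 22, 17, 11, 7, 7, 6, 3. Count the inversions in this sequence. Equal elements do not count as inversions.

There are 44 inversions.

Element-by-element contributions:
27 → 26, 25, 22, 17, 11, 7, 7, 6, 3 → 9
26 → 25, 22, 17, 11, 7, 7, 6, 3 → 8
25 → 22, 17, 11, 7, 7, 6, 3 → 7
22 → 17, 11, 7, 7, 6, 3 → 6
17 → 11, 7, 7, 6, 3 → 5
11 → 7, 7, 6, 3 → 4
7 → 6, 3 → 2
7 → 6, 3 → 2
6 → 3 → 1
3 → none → 0
Sum: 9 + 8 + 7 + 6 + 5 + 4 + 2 + 2 + 1 + 0 = 44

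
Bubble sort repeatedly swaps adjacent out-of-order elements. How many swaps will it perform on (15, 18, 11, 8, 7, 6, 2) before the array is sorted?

There are 20 adjacent swaps.

Minimum adjacent swaps = number of inversions (each swap of adjacent out-of-order elements removes one inversion and no swap can remove more).
Count inversions — for each element, later elements that are smaller:
15: 11, 8, 7, 6, 2 → 5
18: 11, 8, 7, 6, 2 → 5
11: 8, 7, 6, 2 → 4
8: 7, 6, 2 → 3
7: 6, 2 → 2
6: 2 → 1
2: none → 0
Total inversions: 5 + 5 + 4 + 3 + 2 + 1 + 0 = 20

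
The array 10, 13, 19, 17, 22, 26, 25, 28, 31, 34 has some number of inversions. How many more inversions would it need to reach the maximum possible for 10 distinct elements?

43 inversions short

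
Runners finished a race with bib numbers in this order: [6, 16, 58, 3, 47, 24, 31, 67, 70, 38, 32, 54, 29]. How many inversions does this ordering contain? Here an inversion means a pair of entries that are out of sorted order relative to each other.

For each element, count later entries that are smaller:
6 → 3 → 1
16 → 3 → 1
58 → 3, 47, 24, 31, 38, 32, 54, 29 → 8
3 → none → 0
47 → 24, 31, 38, 32, 29 → 5
24 → none → 0
31 → 29 → 1
67 → 38, 32, 54, 29 → 4
70 → 38, 32, 54, 29 → 4
38 → 32, 29 → 2
32 → 29 → 1
54 → 29 → 1
29 → none → 0
Sum: 1 + 1 + 8 + 0 + 5 + 0 + 1 + 4 + 4 + 2 + 1 + 1 + 0 = 28

28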